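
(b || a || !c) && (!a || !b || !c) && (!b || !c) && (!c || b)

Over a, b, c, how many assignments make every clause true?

There are 2^3 = 8 truth assignments over (a, b, c).
Check each against the 4 clauses (columns in the order a, b, c):
  F F F  ✓ satisfies all
  F F T  ✗ fails (b || a || !c)
  F T F  ✓ satisfies all
  F T T  ✗ fails (!b || !c)
  T F F  ✓ satisfies all
  T F T  ✗ fails (!c || b)
  T T F  ✓ satisfies all
  T T T  ✗ fails (!a || !b || !c)
4 of the 8 rows are models.

4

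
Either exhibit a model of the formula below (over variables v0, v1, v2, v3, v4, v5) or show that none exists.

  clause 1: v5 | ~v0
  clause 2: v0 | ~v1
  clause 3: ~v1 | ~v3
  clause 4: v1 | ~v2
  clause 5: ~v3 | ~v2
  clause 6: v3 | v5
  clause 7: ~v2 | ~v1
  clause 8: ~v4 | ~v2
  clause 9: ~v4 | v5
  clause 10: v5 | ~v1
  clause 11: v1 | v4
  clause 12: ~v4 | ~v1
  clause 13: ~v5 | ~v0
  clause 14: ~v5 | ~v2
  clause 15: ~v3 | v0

Try v5 = 1.
Unit clause (~v0) forces v0 = 0.
Unit clause (~v1) forces v1 = 0.
Unit clause (~v2) forces v2 = 0.
Unit clause (v4) forces v4 = 1.
Unit clause (~v3) forces v3 = 0.
This assignment satisfies each clause.

v0: 0; v1: 0; v2: 0; v3: 0; v4: 1; v5: 1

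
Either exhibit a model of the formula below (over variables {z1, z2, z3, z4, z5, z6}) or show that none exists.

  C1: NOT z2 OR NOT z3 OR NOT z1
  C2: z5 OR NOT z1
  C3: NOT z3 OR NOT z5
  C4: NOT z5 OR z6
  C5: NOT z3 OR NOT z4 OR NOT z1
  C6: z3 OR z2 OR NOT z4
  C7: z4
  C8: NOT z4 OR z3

(z4) alone gives z4 = true.
(z3) alone gives z3 = true.
(NOT z5) alone gives z5 = false.
(NOT z1) alone gives z1 = false.
All clauses hold; z2, z6 can take either value.

z1 ↦ false,  z2 ↦ true,  z3 ↦ true,  z4 ↦ true,  z5 ↦ false,  z6 ↦ true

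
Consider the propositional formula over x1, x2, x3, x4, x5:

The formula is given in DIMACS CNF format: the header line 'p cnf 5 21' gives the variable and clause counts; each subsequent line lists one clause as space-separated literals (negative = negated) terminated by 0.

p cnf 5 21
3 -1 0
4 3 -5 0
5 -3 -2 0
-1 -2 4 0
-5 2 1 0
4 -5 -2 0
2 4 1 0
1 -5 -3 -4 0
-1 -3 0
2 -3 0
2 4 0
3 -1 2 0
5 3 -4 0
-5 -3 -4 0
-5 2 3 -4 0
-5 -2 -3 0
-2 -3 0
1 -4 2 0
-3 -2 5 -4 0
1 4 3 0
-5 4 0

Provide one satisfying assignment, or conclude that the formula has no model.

x1 ↦ False; x2 ↦ True; x3 ↦ False; x4 ↦ True; x5 ↦ True

Try x3 = False.
Unit clause (¬x1) forces x1 = False.
Unit clause (x4) forces x4 = True.
Unit clause (x5) forces x5 = True.
Unit clause (x2) forces x2 = True.
This assignment satisfies each clause.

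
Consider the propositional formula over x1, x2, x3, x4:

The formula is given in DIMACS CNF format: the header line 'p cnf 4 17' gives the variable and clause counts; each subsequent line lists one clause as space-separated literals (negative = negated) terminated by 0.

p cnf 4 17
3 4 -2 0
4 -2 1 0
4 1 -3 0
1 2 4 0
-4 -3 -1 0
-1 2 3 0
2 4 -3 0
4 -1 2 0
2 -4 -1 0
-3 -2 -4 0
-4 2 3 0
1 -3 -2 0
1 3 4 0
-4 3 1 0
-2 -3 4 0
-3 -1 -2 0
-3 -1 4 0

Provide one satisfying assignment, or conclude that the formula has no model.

Case x3 = True:
Case x4 = True:
From the singleton clause (¬x1), x1 = False.
From the singleton clause (¬x2), x2 = False.
Every clause now holds.

x1 ↦ False; x2 ↦ False; x3 ↦ True; x4 ↦ True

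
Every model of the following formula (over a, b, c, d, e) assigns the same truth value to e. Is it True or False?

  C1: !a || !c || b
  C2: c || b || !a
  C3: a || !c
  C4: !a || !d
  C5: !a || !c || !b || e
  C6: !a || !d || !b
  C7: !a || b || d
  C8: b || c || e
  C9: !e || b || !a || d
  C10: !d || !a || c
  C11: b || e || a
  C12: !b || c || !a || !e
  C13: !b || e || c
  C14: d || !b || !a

True

Suppose e = false.
Case a = true:
Unit clause (!d) forces d = false.
Unit clause (b) forces b = true.
That conflicts with the unit clause (!b).
That branch fails; take a = false instead.
Unit clause (!c) forces c = false.
Unit clause (b) forces b = true.
That conflicts with the unit clause (!b).
Neither a = true nor a = false works.
So every satisfying assignment has e = True.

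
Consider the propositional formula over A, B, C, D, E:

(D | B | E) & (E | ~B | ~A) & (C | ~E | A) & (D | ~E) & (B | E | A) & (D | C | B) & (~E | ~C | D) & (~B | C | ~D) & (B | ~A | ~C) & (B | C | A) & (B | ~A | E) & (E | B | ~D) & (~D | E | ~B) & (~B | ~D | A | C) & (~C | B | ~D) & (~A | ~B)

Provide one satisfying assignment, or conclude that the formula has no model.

Case D = 1:
Case B = 1:
Unit clause (C) forces C = 1.
Unit clause (E) forces E = 1.
Unit clause (~A) forces A = 0.
This assignment satisfies each clause.

A: 0, B: 1, C: 1, D: 1, E: 1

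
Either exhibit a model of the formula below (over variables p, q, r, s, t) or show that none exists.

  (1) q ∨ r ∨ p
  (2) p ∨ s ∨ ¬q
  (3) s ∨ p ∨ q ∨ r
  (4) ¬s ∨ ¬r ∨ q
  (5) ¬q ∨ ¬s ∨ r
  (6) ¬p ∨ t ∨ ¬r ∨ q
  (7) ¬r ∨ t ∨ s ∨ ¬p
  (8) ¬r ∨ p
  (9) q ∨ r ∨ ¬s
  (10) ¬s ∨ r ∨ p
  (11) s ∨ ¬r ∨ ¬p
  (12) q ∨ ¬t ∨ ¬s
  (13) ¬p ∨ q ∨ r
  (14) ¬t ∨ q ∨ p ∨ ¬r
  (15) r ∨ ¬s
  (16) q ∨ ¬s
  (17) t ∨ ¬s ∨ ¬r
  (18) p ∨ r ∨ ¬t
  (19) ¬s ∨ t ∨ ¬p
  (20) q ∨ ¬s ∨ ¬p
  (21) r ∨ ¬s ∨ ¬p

p ↦ True, q ↦ True, r ↦ False, s ↦ False, t ↦ True

Branch on r: set r = False.
(¬s) alone gives s = False.
Branch on q: set q = True.
(p) alone gives p = True.
Every clause is now satisfied; t is unconstrained.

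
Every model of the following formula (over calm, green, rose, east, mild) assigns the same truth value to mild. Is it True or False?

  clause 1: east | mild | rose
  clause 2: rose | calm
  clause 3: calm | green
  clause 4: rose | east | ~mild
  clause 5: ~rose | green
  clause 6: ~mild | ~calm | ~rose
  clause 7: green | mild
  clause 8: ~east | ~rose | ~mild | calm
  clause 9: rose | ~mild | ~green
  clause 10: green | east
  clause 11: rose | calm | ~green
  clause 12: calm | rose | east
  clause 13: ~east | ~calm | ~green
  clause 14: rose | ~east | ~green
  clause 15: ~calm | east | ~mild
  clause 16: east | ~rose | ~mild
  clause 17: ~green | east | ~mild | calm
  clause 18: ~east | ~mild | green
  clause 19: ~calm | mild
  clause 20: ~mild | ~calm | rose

Suppose mild = 1.
Branch on rose: set rose = 1.
(green) alone gives green = 1.
(~calm) alone gives calm = 0.
(~east) alone gives east = 0.
That conflicts with the unit clause (east).
That branch fails; take rose = 0 instead.
(calm) alone gives calm = 1.
That conflicts with the unit clause (~calm).
Neither rose = 1 nor rose = 0 works.
So every satisfying assignment has mild = False.

False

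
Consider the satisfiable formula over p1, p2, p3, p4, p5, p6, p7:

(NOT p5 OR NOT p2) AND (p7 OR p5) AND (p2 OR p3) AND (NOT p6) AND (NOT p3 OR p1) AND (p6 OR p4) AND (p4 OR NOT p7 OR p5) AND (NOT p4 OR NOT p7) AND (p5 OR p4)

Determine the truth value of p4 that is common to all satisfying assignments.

Suppose p4 = false.
Unit clause (NOT p6) forces p6 = false.
Now (p6) is unsatisfied and unit — conflict.
So every satisfying assignment has p4 = True.

True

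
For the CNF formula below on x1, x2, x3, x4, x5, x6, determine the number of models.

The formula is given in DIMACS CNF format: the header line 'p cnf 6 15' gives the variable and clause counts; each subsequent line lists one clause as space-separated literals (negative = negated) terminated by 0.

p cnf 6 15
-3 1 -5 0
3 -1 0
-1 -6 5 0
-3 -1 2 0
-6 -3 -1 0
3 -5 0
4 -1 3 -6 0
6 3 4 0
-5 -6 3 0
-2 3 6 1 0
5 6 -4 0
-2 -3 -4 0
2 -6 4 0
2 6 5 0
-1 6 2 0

There are 2^6 = 64 truth assignments over (x1, x2, x3, x4, x5, x6).
Split on x6. With x6 = True, the clauses containing x6 are satisfied and ¬x6 drops from the rest; 5 of the 2^5 = 32 assignments to the other variables satisfy what remains.
With x6 = False, by the same count on the reduced clause set, 3 assignments work.
(One model: x1=F, x2=F, x3=F, x4=T, x5=F, x6=T.)
Total: 5 + 3 = 8.

8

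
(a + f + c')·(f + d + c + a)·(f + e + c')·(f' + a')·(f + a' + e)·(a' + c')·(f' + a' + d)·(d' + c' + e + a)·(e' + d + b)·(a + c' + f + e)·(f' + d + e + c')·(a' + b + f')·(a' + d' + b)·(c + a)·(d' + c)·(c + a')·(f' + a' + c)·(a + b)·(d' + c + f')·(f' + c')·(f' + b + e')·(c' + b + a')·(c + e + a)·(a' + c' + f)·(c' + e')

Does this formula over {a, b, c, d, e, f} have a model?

No, unsatisfiable

Branch on f: set f = 0.
Branch on a: set a = 1.
(e) alone gives e = 1.
(c') alone gives c = 0.
Now (c) is unsatisfied and unit — conflict.
Backtrack on a: now try a = 0.
(c') alone gives c = 0.
Now (c) is unsatisfied and unit — conflict.
Either choice for a ends in contradiction.
Backtrack on f: now try f = 1.
(a') alone gives a = 0.
(c) alone gives c = 1.
Now (c') is unsatisfied and unit — conflict.
Either choice for f ends in contradiction.
No assignment satisfies every clause.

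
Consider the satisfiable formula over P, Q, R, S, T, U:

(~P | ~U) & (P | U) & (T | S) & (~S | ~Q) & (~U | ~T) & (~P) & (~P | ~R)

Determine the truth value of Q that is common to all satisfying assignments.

Suppose Q = 1.
From the singleton clause (~S), S = 0.
From the singleton clause (T), T = 1.
From the singleton clause (~U), U = 0.
From the singleton clause (P), P = 1.
But (~P) is also a unit clause — contradiction.
So every satisfying assignment has Q = False.

False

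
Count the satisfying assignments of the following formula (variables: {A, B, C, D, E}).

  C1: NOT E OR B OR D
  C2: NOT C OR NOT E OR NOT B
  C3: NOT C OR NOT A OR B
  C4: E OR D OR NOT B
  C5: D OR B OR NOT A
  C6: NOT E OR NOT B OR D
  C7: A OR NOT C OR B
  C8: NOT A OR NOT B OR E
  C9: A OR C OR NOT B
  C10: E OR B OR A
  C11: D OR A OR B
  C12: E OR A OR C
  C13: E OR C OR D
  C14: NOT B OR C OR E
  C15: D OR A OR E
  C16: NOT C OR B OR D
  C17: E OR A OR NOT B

There are 2^5 = 32 truth assignments over (A, B, C, D, E).
Split on D. With D = true, the clauses containing D are satisfied and NOT D drops from the rest; 4 of the 2^4 = 16 assignments to the other variables satisfy what remains.
With D = false, by the same count on the reduced clause set, 0 assignments work.
(One model: A=F, B=F, C=F, D=T, E=T.)
Total: 4 + 0 = 4.

4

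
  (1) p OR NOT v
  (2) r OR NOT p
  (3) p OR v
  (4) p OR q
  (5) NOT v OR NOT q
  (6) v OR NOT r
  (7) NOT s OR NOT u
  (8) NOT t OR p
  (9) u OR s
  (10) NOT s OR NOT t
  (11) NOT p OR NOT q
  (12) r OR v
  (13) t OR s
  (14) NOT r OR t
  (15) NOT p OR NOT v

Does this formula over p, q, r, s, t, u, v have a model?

Unsatisfiable

Suppose p = true.
The clause (r) is unit, so r = true.
The clause (v) is unit, so v = true.
That conflicts with the unit clause (NOT v).
Undo p and try p = false.
The clause (NOT v) is unit, so v = false.
That conflicts with the unit clause (v).
Both values of p lead to a conflict.
No assignment satisfies every clause.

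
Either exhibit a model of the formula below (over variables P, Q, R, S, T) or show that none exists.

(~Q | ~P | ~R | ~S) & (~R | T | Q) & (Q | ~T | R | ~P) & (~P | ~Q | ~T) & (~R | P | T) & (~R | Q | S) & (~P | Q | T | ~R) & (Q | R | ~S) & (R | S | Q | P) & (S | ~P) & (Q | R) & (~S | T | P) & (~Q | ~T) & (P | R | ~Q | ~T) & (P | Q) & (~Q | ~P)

Case S = 1:
Case Q = 0:
(R) alone gives R = 1.
(T) alone gives T = 1.
(P) alone gives P = 1.
Every clause now holds.

P: 1, Q: 0, R: 1, S: 1, T: 1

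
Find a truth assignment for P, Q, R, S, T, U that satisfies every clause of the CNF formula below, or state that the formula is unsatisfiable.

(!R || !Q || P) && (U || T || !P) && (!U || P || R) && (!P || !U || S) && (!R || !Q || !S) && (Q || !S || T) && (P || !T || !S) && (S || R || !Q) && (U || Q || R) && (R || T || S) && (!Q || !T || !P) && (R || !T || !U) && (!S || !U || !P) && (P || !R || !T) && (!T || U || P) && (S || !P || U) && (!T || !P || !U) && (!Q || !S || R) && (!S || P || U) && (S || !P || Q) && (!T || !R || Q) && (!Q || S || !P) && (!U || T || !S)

P: false, Q: false, R: true, S: false, T: false, U: false

Suppose R = true.
Suppose Q = false.
From the singleton clause (!T), T = false.
From the singleton clause (!S), S = false.
From the singleton clause (!P), P = false.
No clause remains; U is free.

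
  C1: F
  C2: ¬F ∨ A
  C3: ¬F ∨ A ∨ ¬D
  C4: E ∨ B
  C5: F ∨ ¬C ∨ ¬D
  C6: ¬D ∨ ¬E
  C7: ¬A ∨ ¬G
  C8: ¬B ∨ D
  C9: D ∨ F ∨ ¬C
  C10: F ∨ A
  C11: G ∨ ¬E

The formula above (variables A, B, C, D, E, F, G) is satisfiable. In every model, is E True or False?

Suppose E = True.
From the singleton clause (F), F = True.
From the singleton clause (A), A = True.
From the singleton clause (¬D), D = False.
From the singleton clause (¬G), G = False.
Now (G) is unsatisfied and unit — conflict.
So every satisfying assignment has E = False.

False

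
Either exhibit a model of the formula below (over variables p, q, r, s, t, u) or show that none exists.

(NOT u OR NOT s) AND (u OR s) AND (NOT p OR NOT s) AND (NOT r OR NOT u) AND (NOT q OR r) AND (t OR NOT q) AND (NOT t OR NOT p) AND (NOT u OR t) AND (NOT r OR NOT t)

Suppose u = false.
The clause (s) is unit, so s = true.
The clause (NOT p) is unit, so p = false.
Suppose q = false.
Suppose r = false.
No clause remains; t is free.

p: false,  q: false,  r: false,  s: true,  t: false,  u: false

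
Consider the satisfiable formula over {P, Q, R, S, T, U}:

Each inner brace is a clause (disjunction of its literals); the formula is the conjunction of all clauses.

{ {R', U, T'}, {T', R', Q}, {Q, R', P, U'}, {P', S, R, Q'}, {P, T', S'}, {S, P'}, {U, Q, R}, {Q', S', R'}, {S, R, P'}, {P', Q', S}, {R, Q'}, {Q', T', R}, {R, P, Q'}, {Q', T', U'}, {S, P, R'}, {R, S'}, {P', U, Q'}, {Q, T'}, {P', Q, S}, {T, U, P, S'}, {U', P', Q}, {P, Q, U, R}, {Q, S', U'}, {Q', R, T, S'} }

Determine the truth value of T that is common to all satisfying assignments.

False

Suppose T = 1.
Unit clause (Q) forces Q = 1.
Unit clause (R) forces R = 1.
Unit clause (U) forces U = 1.
Now (U') is unsatisfied and unit — conflict.
So every satisfying assignment has T = False.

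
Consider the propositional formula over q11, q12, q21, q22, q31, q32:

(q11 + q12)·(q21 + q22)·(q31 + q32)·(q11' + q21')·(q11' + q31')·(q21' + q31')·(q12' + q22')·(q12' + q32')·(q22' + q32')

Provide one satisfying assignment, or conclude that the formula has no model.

Case q11 = 1:
The clause (q21') is unit, so q21 = 0.
The clause (q22) is unit, so q22 = 1.
The clause (q31') is unit, so q31 = 0.
The clause (q32) is unit, so q32 = 1.
Now (q32') is unsatisfied and unit — conflict.
Backtrack on q11: now try q11 = 0.
The clause (q12) is unit, so q12 = 1.
The clause (q22') is unit, so q22 = 0.
The clause (q21) is unit, so q21 = 1.
The clause (q31') is unit, so q31 = 0.
The clause (q32) is unit, so q32 = 1.
Now (q32') is unsatisfied and unit — conflict.
Either choice for q11 ends in contradiction.

UNSATISFIABLE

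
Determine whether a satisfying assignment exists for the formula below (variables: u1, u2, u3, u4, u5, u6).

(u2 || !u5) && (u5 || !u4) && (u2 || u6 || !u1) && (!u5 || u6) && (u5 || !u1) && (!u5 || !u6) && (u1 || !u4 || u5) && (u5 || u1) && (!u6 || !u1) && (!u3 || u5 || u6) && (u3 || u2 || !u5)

No, unsatisfiable

Branch on u2: set u2 = true.
Branch on u5: set u5 = true.
The clause (u6) is unit, so u6 = true.
That conflicts with the unit clause (!u6).
Undo u5 and try u5 = false.
The clause (!u4) is unit, so u4 = false.
The clause (!u1) is unit, so u1 = false.
That conflicts with the unit clause (u1).
Neither u5 = true nor u5 = false works.
Undo u2 and try u2 = false.
The clause (!u5) is unit, so u5 = false.
The clause (!u4) is unit, so u4 = false.
The clause (!u1) is unit, so u1 = false.
That conflicts with the unit clause (u1).
Neither u2 = true nor u2 = false works.
No assignment satisfies every clause.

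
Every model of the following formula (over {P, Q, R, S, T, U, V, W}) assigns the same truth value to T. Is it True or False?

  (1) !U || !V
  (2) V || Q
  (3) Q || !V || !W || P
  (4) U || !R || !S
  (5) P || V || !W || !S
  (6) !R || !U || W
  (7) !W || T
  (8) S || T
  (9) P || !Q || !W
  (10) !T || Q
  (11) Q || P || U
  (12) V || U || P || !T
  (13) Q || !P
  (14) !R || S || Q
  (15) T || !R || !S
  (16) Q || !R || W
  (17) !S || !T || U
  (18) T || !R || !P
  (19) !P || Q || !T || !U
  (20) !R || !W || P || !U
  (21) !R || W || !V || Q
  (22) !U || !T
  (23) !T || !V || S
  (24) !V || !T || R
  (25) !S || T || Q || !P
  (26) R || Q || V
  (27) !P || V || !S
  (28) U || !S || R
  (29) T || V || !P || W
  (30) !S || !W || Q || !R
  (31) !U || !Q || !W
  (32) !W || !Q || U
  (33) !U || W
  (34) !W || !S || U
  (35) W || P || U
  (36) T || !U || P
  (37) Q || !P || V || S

Suppose T = false.
(!W) alone gives W = false.
(S) alone gives S = true.
(!R) alone gives R = false.
(U) alone gives U = true.
Now (!U) is unsatisfied and unit — conflict.
So every satisfying assignment has T = True.

True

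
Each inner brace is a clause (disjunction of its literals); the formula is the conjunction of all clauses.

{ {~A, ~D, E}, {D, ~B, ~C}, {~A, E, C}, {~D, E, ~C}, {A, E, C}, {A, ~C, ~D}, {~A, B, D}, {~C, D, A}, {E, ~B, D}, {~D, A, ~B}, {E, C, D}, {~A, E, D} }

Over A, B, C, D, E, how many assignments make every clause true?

8

There are 2^5 = 32 truth assignments over (A, B, C, D, E).
Split on E. With E = 1, the clauses containing E are satisfied and ~E drops from the rest; 8 of the 2^4 = 16 assignments to the other variables satisfy what remains.
With E = 0, by the same count on the reduced clause set, 0 assignments work.
Total: 8 + 0 = 8.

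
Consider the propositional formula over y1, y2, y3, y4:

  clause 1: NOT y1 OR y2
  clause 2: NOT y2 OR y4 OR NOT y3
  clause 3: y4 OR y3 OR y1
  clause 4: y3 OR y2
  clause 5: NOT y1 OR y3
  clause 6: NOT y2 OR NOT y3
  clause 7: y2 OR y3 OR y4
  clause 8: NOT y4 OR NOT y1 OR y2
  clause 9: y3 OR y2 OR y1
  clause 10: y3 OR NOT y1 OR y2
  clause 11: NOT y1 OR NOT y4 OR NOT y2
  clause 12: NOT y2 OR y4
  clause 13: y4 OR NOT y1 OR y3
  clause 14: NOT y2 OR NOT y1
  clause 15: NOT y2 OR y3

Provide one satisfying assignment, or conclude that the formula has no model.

y1: false; y2: false; y3: true; y4: false

Branch on y1: set y1 = false.
Branch on y4: set y4 = false.
(y3) alone gives y3 = true.
(NOT y2) alone gives y2 = false.
All clauses are satisfied.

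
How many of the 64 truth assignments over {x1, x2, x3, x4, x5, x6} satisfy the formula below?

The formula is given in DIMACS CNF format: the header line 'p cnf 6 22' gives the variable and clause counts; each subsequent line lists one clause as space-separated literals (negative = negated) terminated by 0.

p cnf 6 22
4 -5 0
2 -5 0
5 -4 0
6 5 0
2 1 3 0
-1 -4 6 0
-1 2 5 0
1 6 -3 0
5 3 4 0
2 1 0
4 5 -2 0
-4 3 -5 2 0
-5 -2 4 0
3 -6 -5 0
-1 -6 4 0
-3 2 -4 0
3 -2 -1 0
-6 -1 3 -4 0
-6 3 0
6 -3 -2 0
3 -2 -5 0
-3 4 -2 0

There are 2^6 = 64 truth assignments over (x1, x2, x3, x4, x5, x6).
Split on x6. With x6 = True, the clauses containing x6 are satisfied and ¬x6 drops from the rest; 2 of the 2^5 = 32 assignments to the other variables satisfy what remains.
With x6 = False, by the same count on the reduced clause set, 0 assignments work.
Total: 2 + 0 = 2.

2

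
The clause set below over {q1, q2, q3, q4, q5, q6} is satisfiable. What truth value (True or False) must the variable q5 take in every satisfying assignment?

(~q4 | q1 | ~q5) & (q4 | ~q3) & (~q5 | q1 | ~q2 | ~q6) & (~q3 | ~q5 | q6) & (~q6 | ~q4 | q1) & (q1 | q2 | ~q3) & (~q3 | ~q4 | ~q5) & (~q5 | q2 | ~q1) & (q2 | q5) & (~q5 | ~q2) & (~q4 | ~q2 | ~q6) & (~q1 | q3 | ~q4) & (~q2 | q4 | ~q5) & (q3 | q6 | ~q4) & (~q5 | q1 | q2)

Suppose q5 = 1.
(~q2) alone gives q2 = 0.
(~q1) alone gives q1 = 0.
That conflicts with the unit clause (q1).
So every satisfying assignment has q5 = False.

False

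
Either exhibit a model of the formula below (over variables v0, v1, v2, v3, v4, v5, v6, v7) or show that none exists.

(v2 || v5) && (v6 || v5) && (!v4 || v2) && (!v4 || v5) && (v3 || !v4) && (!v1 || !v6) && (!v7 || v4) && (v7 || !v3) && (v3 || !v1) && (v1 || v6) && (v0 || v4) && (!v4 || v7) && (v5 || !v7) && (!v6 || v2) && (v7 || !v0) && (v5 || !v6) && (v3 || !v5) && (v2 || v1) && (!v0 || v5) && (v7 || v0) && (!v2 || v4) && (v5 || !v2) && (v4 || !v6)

v0 ↦ false; v1 ↦ false; v2 ↦ true; v3 ↦ true; v4 ↦ true; v5 ↦ true; v6 ↦ true; v7 ↦ true

Suppose v2 = true.
(v4) alone gives v4 = true.
(v5) alone gives v5 = true.
(v3) alone gives v3 = true.
(v7) alone gives v7 = true.
Suppose v1 = false.
(v6) alone gives v6 = true.
Every clause is now satisfied; v0 is unconstrained.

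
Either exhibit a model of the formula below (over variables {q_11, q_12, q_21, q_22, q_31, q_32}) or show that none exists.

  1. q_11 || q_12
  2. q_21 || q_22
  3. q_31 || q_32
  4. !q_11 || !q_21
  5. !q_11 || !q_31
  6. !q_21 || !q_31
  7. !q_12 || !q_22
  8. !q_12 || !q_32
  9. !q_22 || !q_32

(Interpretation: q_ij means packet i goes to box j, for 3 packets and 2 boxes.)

Try q_11 = true.
The clause (!q_21) is unit, so q_21 = false.
The clause (q_22) is unit, so q_22 = true.
The clause (!q_31) is unit, so q_31 = false.
The clause (q_32) is unit, so q_32 = true.
But (!q_32) is also a unit clause — contradiction.
Undo q_11 and try q_11 = false.
The clause (q_12) is unit, so q_12 = true.
The clause (!q_22) is unit, so q_22 = false.
The clause (q_21) is unit, so q_21 = true.
The clause (!q_31) is unit, so q_31 = false.
The clause (q_32) is unit, so q_32 = true.
But (!q_32) is also a unit clause — contradiction.
Neither q_11 = true nor q_11 = false works.

UNSATISFIABLE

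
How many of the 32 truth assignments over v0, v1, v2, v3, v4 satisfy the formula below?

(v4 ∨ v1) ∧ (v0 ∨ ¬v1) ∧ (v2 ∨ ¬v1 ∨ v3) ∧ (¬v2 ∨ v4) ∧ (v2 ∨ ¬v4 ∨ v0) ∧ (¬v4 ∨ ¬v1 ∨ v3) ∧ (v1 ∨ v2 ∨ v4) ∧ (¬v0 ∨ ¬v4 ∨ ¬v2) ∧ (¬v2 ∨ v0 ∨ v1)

4

There are 2^5 = 32 truth assignments over (v0, v1, v2, v3, v4).
Split on v4. With v4 = True, the clauses containing v4 are satisfied and ¬v4 drops from the rest; 3 of the 2^4 = 16 assignments to the other variables satisfy what remains.
With v4 = False, by the same count on the reduced clause set, 1 assignment works.
Total: 3 + 1 = 4.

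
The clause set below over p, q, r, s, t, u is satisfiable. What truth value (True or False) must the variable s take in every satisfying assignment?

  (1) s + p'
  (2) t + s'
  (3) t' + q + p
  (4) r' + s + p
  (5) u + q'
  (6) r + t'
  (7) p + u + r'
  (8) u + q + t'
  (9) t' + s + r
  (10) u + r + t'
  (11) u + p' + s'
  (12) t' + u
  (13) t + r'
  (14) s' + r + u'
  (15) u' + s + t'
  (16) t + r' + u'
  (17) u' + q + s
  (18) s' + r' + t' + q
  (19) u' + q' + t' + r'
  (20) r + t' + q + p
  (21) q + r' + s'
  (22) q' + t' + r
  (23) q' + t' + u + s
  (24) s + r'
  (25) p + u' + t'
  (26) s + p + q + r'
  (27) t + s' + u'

Suppose s = 1.
The clause (t) is unit, so t = 1.
The clause (r) is unit, so r = 1.
The clause (u) is unit, so u = 1.
The clause (q) is unit, so q = 1.
That conflicts with the unit clause (q').
So every satisfying assignment has s = False.

False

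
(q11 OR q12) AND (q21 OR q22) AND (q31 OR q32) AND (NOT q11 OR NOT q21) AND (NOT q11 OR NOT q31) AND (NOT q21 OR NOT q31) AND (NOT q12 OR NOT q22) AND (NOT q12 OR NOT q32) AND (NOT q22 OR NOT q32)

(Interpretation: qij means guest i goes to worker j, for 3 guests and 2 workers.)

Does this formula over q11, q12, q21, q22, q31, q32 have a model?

No

Branch on q11: set q11 = true.
Unit clause (NOT q21) forces q21 = false.
Unit clause (q22) forces q22 = true.
Unit clause (NOT q31) forces q31 = false.
Unit clause (q32) forces q32 = true.
Now (NOT q32) is unsatisfied and unit — conflict.
Undo q11 and try q11 = false.
Unit clause (q12) forces q12 = true.
Unit clause (NOT q22) forces q22 = false.
Unit clause (q21) forces q21 = true.
Unit clause (NOT q31) forces q31 = false.
Unit clause (q32) forces q32 = true.
Now (NOT q32) is unsatisfied and unit — conflict.
Either choice for q11 ends in contradiction.
No assignment satisfies every clause.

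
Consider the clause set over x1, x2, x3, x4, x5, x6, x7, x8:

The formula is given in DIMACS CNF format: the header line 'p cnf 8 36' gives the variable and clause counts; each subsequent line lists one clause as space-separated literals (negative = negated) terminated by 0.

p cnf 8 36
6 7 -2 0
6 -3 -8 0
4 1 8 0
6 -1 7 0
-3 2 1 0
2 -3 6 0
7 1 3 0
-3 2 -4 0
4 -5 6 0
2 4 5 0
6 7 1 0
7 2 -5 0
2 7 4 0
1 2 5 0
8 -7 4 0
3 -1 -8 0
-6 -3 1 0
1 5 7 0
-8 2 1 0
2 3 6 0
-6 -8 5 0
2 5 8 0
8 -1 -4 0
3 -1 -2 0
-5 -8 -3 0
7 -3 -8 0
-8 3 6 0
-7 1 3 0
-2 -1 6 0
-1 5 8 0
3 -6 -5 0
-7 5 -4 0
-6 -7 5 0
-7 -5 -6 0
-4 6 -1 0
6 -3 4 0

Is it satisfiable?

Yes, satisfiable

Branch on x6: set x6 = False.
Branch on x7: set x7 = True.
Branch on x3: set x3 = True.
From the singleton clause (¬x8), x8 = False.
From the singleton clause (x2), x2 = True.
From the singleton clause (x4), x4 = True.
From the singleton clause (¬x1), x1 = False.
From the singleton clause (x5), x5 = True.
All clauses are satisfied.
A satisfying assignment: x1=False; x2=True; x3=True; x4=True; x5=True; x6=False; x7=True; x8=False.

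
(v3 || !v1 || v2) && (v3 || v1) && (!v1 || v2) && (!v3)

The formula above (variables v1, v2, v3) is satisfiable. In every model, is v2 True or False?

True

Suppose v2 = false.
Unit clause (!v1) forces v1 = false.
Unit clause (v3) forces v3 = true.
That conflicts with the unit clause (!v3).
So every satisfying assignment has v2 = True.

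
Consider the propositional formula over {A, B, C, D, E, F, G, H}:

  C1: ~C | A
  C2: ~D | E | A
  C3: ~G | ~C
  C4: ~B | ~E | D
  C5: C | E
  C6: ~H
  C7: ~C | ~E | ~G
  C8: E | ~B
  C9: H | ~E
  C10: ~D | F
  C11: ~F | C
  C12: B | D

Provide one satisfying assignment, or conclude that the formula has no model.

Unit clause (~H) forces H = 0.
Unit clause (~E) forces E = 0.
Unit clause (C) forces C = 1.
Unit clause (A) forces A = 1.
Unit clause (~G) forces G = 0.
Unit clause (~B) forces B = 0.
Unit clause (D) forces D = 1.
Unit clause (F) forces F = 1.
All clauses are satisfied.

A ↦ 1; B ↦ 0; C ↦ 1; D ↦ 1; E ↦ 0; F ↦ 1; G ↦ 0; H ↦ 0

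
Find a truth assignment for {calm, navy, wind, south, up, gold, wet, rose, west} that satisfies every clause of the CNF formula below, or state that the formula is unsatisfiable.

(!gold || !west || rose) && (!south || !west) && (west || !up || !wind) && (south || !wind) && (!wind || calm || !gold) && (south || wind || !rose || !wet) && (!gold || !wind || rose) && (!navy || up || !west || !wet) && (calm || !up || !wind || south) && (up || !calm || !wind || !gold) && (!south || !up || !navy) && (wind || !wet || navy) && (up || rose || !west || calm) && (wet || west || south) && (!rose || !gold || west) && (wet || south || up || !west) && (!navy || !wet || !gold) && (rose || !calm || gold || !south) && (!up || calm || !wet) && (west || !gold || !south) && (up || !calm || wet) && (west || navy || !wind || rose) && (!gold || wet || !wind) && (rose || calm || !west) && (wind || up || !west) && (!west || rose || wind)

calm: false,  navy: true,  wind: true,  south: true,  up: false,  gold: false,  wet: false,  rose: true,  west: false

Suppose south = true.
Unit clause (!west) forces west = false.
Unit clause (!gold) forces gold = false.
Suppose up = false.
Suppose rose = true.
Suppose calm = false.
Suppose wind = true.
Every clause is now satisfied; navy, wet are unconstrained.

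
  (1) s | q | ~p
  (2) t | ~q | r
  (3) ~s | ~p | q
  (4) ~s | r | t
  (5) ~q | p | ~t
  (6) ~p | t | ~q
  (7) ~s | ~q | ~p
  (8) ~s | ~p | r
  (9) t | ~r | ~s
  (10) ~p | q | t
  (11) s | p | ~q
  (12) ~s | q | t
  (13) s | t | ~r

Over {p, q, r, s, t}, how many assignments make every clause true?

7

There are 2^5 = 32 truth assignments over (p, q, r, s, t).
Split on p. With p = 1, the clauses containing p are satisfied and ~p drops from the rest; 2 of the 2^4 = 16 assignments to the other variables satisfy what remains.
With p = 0, by the same count on the reduced clause set, 5 assignments work.
(One model: p=F, q=F, r=F, s=F, t=F.)
Total: 2 + 5 = 7.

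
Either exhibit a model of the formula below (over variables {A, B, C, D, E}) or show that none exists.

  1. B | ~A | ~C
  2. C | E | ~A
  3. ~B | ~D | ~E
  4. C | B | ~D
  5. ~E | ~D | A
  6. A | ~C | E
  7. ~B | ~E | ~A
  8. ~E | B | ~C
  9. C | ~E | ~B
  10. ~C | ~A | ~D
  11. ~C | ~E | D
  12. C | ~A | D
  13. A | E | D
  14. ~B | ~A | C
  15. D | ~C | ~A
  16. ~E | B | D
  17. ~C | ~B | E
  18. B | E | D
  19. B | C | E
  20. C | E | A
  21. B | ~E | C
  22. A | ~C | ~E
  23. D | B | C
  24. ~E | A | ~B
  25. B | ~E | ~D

UNSATISFIABLE

Branch on B: set B = 1.
Branch on D: set D = 0.
Branch on E: set E = 0.
The clause (A) is unit, so A = 1.
The clause (C) is unit, so C = 1.
That conflicts with the unit clause (~C).
Backtrack on E: now try E = 1.
The clause (~A) is unit, so A = 0.
That conflicts with the unit clause (A).
Both values of E lead to a conflict.
Backtrack on D: now try D = 1.
The clause (~E) is unit, so E = 0.
The clause (~C) is unit, so C = 0.
The clause (~A) is unit, so A = 0.
That conflicts with the unit clause (A).
Both values of D lead to a conflict.
Backtrack on B: now try B = 0.
Branch on A: set A = 0.
Branch on C: set C = 1.
The clause (E) is unit, so E = 1.
That conflicts with the unit clause (~E).
Backtrack on C: now try C = 0.
The clause (~D) is unit, so D = 0.
That conflicts with the unit clause (D).
Both values of C lead to a conflict.
Backtrack on A: now try A = 1.
The clause (~C) is unit, so C = 0.
The clause (E) is unit, so E = 1.
That conflicts with the unit clause (~E).
Both values of A lead to a conflict.
Both values of B lead to a conflict.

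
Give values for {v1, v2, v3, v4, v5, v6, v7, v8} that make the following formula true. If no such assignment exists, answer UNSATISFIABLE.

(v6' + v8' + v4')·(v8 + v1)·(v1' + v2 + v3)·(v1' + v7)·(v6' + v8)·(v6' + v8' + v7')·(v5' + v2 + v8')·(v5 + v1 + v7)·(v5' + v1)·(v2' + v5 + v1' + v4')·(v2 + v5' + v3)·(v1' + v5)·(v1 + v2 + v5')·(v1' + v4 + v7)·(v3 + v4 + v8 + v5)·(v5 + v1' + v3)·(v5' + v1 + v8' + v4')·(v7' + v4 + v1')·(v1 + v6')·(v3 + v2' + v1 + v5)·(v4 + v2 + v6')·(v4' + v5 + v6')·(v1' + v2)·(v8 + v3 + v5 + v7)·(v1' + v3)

v1 ↦ 1,  v2 ↦ 1,  v3 ↦ 1,  v4 ↦ 1,  v5 ↦ 1,  v6 ↦ 0,  v7 ↦ 1,  v8 ↦ 0

Try v8 = 0.
The clause (v1) is unit, so v1 = 1.
The clause (v7) is unit, so v7 = 1.
The clause (v6') is unit, so v6 = 0.
The clause (v5) is unit, so v5 = 1.
The clause (v4) is unit, so v4 = 1.
The clause (v2) is unit, so v2 = 1.
The clause (v3) is unit, so v3 = 1.
All clauses are satisfied.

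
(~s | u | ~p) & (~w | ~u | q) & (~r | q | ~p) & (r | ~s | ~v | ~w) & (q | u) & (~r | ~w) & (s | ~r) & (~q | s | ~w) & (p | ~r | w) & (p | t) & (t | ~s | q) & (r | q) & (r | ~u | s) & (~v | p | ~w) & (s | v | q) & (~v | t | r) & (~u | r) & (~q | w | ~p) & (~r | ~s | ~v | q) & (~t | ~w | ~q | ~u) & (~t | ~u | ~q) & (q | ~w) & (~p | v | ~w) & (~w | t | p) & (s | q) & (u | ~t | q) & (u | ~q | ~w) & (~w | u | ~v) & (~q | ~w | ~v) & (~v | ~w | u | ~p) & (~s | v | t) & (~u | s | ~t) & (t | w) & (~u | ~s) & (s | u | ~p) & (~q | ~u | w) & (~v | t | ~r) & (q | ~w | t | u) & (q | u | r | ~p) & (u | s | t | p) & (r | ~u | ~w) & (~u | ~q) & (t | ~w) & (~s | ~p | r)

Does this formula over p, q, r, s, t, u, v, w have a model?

Case q = 1:
The clause (~u) is unit, so u = 0.
The clause (~w) is unit, so w = 0.
The clause (~p) is unit, so p = 0.
The clause (~r) is unit, so r = 0.
The clause (t) is unit, so t = 1.
Every clause is now satisfied; s, v are unconstrained.
A satisfying assignment: p=0; q=1; r=0; s=0; t=1; u=0; v=1; w=0.

Yes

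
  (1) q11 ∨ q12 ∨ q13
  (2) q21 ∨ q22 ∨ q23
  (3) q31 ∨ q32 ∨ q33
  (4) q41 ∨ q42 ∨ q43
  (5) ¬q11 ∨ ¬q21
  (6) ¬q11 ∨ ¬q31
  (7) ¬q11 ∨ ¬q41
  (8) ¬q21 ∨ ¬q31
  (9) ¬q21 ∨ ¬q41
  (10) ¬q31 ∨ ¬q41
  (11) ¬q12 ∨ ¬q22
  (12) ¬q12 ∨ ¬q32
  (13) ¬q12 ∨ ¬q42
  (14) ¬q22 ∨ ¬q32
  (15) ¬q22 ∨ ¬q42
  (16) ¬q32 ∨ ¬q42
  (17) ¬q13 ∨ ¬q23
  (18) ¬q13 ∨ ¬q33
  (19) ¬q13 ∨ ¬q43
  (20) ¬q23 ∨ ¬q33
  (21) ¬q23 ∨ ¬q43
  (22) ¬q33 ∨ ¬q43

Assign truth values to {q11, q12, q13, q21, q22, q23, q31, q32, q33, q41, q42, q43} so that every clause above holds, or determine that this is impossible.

UNSATISFIABLE

Try q11 = False.
Try q12 = True.
The clause (¬q22) is unit, so q22 = False.
The clause (¬q32) is unit, so q32 = False.
The clause (¬q42) is unit, so q42 = False.
Try q21 = True.
The clause (¬q31) is unit, so q31 = False.
The clause (q33) is unit, so q33 = True.
The clause (¬q41) is unit, so q41 = False.
The clause (q43) is unit, so q43 = True.
Now (¬q43) is unsatisfied and unit — conflict.
So q21 must be the other value — set q21 = False.
The clause (q23) is unit, so q23 = True.
The clause (¬q13) is unit, so q13 = False.
The clause (¬q33) is unit, so q33 = False.
The clause (q31) is unit, so q31 = True.
The clause (¬q41) is unit, so q41 = False.
The clause (q43) is unit, so q43 = True.
Now (¬q43) is unsatisfied and unit — conflict.
Both values of q21 lead to a conflict.
So q12 must be the other value — set q12 = False.
The clause (q13) is unit, so q13 = True.
The clause (¬q23) is unit, so q23 = False.
The clause (¬q33) is unit, so q33 = False.
The clause (¬q43) is unit, so q43 = False.
Try q21 = True.
The clause (¬q31) is unit, so q31 = False.
The clause (q32) is unit, so q32 = True.
The clause (¬q41) is unit, so q41 = False.
The clause (q42) is unit, so q42 = True.
Now (¬q42) is unsatisfied and unit — conflict.
So q21 must be the other value — set q21 = False.
The clause (q22) is unit, so q22 = True.
The clause (¬q32) is unit, so q32 = False.
The clause (q31) is unit, so q31 = True.
The clause (¬q41) is unit, so q41 = False.
The clause (q42) is unit, so q42 = True.
Now (¬q42) is unsatisfied and unit — conflict.
Both values of q21 lead to a conflict.
Both values of q12 lead to a conflict.
So q11 must be the other value — set q11 = True.
The clause (¬q21) is unit, so q21 = False.
The clause (¬q31) is unit, so q31 = False.
The clause (¬q41) is unit, so q41 = False.
Try q22 = True.
The clause (¬q12) is unit, so q12 = False.
The clause (¬q32) is unit, so q32 = False.
The clause (q33) is unit, so q33 = True.
The clause (¬q42) is unit, so q42 = False.
The clause (q43) is unit, so q43 = True.
Now (¬q43) is unsatisfied and unit — conflict.
So q22 must be the other value — set q22 = False.
The clause (q23) is unit, so q23 = True.
The clause (¬q13) is unit, so q13 = False.
The clause (¬q33) is unit, so q33 = False.
The clause (q32) is unit, so q32 = True.
The clause (¬q12) is unit, so q12 = False.
The clause (¬q42) is unit, so q42 = False.
The clause (q43) is unit, so q43 = True.
Now (¬q43) is unsatisfied and unit — conflict.
Both values of q22 lead to a conflict.
Both values of q11 lead to a conflict.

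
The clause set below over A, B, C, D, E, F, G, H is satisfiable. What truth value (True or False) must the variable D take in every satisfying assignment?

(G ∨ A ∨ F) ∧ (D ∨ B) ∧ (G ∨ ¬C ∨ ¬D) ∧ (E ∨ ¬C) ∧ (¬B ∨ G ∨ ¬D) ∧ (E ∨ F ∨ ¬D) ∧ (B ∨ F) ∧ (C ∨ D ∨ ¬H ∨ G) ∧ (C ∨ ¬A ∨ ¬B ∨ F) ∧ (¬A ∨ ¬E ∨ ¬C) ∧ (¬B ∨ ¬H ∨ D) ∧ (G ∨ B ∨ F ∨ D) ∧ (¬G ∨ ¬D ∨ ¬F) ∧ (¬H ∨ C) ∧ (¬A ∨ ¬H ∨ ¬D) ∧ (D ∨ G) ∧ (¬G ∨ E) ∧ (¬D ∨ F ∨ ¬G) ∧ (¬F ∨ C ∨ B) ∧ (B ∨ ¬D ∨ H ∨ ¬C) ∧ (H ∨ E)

Suppose D = True.
Try G = True.
(¬F) alone gives F = False.
But (F) is also a unit clause — contradiction.
Undo G and try G = False.
(¬C) alone gives C = False.
(¬B) alone gives B = False.
(F) alone gives F = True.
But (¬F) is also a unit clause — contradiction.
Both values of G lead to a conflict.
So every satisfying assignment has D = False.

False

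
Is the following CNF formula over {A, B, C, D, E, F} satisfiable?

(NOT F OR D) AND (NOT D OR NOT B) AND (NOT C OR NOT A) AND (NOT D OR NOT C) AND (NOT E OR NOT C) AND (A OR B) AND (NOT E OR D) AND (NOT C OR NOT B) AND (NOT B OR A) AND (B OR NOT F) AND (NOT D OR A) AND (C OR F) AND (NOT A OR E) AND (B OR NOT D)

Suppose F = false.
Unit clause (C) forces C = true.
Unit clause (NOT A) forces A = false.
Unit clause (NOT D) forces D = false.
Unit clause (NOT E) forces E = false.
Unit clause (B) forces B = true.
But (NOT B) is also a unit clause — contradiction.
Undo F and try F = true.
Unit clause (D) forces D = true.
Unit clause (NOT B) forces B = false.
But (B) is also a unit clause — contradiction.
Either choice for F ends in contradiction.
No assignment satisfies every clause.

No, unsatisfiable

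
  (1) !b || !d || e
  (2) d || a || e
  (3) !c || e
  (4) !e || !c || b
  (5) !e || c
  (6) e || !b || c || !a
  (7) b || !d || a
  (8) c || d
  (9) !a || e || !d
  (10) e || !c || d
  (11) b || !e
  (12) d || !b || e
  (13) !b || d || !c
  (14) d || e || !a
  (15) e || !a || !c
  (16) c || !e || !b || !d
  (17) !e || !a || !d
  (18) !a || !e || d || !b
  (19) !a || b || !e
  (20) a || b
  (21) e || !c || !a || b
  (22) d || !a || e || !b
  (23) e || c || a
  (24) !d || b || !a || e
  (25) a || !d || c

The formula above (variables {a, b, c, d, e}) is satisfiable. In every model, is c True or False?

Suppose c = false.
(!e) alone gives e = false.
(d) alone gives d = true.
(!b) alone gives b = false.
(a) alone gives a = true.
That conflicts with the unit clause (!a).
So every satisfying assignment has c = True.

True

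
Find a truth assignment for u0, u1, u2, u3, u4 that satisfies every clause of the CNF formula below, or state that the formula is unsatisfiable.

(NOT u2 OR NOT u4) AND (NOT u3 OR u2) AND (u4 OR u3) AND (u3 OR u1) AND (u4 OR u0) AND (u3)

u0 ↦ true; u1 ↦ true; u2 ↦ true; u3 ↦ true; u4 ↦ false

From the singleton clause (u3), u3 = true.
From the singleton clause (u2), u2 = true.
From the singleton clause (NOT u4), u4 = false.
From the singleton clause (u0), u0 = true.
No clause remains; u1 is free.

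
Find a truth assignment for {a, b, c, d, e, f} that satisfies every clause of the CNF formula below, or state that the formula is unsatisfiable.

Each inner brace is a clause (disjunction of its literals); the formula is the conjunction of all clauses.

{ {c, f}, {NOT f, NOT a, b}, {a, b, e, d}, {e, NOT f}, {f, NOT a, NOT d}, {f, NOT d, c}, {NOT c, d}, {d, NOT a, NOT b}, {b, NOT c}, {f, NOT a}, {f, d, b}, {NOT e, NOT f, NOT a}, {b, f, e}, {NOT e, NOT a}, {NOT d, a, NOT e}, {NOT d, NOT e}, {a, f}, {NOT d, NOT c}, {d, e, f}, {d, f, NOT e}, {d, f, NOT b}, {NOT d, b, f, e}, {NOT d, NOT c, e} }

Try c = false.
(f) alone gives f = true.
(e) alone gives e = true.
(NOT a) alone gives a = false.
(NOT d) alone gives d = false.
Every clause is now satisfied; b is unconstrained.

a: false; b: true; c: false; d: false; e: true; f: true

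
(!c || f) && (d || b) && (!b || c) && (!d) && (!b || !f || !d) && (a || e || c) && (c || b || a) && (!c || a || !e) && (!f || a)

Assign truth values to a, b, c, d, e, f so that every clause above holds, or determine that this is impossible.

(!d) alone gives d = false.
(b) alone gives b = true.
(c) alone gives c = true.
(f) alone gives f = true.
(a) alone gives a = true.
Every clause is now satisfied; e is unconstrained.

a ↦ true, b ↦ true, c ↦ true, d ↦ false, e ↦ false, f ↦ true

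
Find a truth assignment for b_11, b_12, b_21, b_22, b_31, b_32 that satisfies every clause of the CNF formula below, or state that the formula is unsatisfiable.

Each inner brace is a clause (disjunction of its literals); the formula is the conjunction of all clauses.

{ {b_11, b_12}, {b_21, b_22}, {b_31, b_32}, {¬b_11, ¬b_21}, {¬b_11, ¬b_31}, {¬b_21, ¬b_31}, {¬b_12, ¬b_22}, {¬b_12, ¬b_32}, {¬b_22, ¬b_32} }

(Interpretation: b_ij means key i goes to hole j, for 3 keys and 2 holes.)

UNSATISFIABLE

Case b_11 = True:
(¬b_21) alone gives b_21 = False.
(b_22) alone gives b_22 = True.
(¬b_31) alone gives b_31 = False.
(b_32) alone gives b_32 = True.
Now (¬b_32) is unsatisfied and unit — conflict.
So b_11 must be the other value — set b_11 = False.
(b_12) alone gives b_12 = True.
(¬b_22) alone gives b_22 = False.
(b_21) alone gives b_21 = True.
(¬b_31) alone gives b_31 = False.
(b_32) alone gives b_32 = True.
Now (¬b_32) is unsatisfied and unit — conflict.
Either choice for b_11 ends in contradiction.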